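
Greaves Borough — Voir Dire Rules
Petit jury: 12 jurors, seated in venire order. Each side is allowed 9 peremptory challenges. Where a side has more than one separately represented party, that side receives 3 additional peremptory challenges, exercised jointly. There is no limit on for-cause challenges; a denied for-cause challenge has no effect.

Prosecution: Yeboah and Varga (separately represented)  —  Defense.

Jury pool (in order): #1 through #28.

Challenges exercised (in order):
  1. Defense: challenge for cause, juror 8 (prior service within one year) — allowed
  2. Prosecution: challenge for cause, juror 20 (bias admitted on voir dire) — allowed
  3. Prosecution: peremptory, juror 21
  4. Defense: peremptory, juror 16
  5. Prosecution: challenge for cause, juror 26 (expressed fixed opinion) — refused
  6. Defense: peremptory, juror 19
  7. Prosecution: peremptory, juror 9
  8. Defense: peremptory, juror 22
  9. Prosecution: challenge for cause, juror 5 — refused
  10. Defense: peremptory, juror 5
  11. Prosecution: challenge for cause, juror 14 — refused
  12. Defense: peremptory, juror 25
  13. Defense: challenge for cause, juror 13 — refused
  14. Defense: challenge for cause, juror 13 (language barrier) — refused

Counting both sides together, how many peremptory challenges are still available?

Prosecution allotment: 9 base + 3 multi-party = 12. Defense allotment: 9.
Prosecution peremptories used: #21, #9 — 2 (for-cause on #20, #26, #5, #14 don't count).
Defense peremptories used: #16, #19, #22, #5, #25 — 5 (for-cause on #8, #13, #13 don't count).
Remaining: (12 − 2) + (9 − 5) = 14.

14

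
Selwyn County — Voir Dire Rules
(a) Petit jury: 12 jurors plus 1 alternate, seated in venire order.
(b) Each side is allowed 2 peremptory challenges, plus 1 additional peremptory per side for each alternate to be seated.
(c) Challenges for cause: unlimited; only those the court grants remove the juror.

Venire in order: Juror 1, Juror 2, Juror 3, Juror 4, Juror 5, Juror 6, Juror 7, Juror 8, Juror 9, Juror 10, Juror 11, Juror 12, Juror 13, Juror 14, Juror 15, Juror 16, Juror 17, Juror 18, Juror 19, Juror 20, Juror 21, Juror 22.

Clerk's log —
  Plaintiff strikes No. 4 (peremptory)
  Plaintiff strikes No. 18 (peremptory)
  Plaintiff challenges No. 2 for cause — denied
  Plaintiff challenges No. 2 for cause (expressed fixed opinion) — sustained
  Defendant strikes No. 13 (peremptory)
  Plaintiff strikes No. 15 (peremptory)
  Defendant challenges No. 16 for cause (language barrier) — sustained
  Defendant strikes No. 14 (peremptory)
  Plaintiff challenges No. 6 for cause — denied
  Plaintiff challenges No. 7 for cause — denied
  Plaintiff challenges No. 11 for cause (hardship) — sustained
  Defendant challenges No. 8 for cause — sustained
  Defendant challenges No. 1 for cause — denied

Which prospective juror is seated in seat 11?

Removed: #2, #4, #8, #11, #13, #14, #15, #16, #18. (#1, #6, #7 stay — for-cause denied.)
Filling seats in venire order through position 11: #1, #3, #5, #6, #7, #9, #10, #12, #17, #19, #20.
So seat 11 is #20.

20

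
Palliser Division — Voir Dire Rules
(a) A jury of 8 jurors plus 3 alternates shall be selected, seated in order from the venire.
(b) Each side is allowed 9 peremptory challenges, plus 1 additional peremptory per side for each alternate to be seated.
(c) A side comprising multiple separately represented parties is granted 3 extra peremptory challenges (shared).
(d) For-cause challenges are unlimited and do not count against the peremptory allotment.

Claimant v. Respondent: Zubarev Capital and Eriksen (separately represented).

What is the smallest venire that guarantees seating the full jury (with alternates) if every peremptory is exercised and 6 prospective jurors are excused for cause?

Seats to fill: 8 + 3 alternates = 11.
Peremptories — Claimant: 9 + 1×3 = 12; Respondent: 9 + 1×3 + 3 = 15; total 27.
For-cause removals: 6.
Minimum venire: 11 + 27 + 6 = 44.

44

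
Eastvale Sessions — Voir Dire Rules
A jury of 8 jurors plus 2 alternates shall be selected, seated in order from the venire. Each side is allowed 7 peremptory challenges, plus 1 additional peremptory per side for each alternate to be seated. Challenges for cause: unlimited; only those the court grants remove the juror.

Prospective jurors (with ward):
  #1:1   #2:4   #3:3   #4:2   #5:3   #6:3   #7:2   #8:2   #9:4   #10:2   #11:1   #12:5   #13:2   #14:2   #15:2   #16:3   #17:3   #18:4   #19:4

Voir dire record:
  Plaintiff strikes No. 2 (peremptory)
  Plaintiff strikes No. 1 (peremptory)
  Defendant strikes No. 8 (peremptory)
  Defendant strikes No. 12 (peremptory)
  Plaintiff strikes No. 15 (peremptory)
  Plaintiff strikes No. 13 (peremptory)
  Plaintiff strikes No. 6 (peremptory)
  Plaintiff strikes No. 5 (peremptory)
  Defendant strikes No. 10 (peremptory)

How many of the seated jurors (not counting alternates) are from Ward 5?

Removed: #1, #2, #5, #6, #8, #10, #12, #13, #15.
Seated jurors 1–8: #3, #4, #7, #9, #11, #14, #16, #17 (alternates #18, #19 not counted).
None of those are in Ward 5 → 0.

0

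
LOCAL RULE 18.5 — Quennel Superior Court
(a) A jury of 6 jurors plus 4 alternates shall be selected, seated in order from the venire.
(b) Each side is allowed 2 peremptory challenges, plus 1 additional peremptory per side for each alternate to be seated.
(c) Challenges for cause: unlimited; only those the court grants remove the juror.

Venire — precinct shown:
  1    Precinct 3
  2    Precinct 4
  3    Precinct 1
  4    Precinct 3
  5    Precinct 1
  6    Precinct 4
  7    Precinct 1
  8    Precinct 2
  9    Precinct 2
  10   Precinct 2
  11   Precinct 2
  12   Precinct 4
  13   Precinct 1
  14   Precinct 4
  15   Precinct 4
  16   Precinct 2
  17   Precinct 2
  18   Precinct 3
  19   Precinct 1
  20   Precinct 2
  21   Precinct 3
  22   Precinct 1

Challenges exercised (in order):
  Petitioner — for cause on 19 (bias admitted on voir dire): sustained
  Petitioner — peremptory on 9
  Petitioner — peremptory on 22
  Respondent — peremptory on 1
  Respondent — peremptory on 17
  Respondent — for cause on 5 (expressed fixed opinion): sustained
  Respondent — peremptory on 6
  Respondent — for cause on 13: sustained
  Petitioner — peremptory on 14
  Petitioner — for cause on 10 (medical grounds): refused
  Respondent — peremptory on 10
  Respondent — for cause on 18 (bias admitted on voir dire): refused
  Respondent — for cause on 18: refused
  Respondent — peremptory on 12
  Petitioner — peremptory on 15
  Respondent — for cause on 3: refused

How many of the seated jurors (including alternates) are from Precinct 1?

Removed: #1, #5, #6, #9, #10, #12, #13, #14, #15, #17, #19, #22.
Seated (10 incl. alternates): #2, #3, #4, #7, #8, #11, #16, #18, #20, #21.
Of those, in Precinct 1: #3, #7 → 2.

2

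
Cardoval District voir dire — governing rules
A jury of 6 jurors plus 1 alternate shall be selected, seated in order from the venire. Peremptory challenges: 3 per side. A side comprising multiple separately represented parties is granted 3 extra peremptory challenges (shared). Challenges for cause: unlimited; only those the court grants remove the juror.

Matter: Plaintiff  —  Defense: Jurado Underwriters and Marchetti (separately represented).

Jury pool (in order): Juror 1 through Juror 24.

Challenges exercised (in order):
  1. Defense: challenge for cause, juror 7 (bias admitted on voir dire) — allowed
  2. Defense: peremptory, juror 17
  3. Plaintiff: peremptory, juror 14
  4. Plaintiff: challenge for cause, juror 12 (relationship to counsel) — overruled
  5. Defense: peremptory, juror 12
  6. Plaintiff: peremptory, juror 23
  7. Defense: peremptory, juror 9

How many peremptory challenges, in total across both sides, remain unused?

4

Plaintiff allotment: 3. Defense allotment: 3 base + 3 multi-party = 6.
Plaintiff peremptories used: #14, #23 — 2 (the for-cause on #12 doesn't count).
Defense peremptories used: #17, #12, #9 — 3 (the for-cause on #7 doesn't count).
Remaining: (3 − 2) + (6 − 3) = 4.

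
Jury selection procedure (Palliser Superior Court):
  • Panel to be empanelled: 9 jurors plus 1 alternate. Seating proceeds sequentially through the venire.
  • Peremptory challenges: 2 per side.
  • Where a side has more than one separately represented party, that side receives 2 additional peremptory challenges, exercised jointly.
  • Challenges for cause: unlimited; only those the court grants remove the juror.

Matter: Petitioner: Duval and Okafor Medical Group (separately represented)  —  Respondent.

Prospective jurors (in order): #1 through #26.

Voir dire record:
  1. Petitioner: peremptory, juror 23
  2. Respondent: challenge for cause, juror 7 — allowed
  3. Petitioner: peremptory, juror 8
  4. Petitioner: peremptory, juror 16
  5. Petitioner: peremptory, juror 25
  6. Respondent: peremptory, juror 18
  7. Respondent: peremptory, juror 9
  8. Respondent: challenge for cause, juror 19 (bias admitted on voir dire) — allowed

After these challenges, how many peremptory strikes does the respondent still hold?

Respondent allotment: 2.
Respondent peremptories used: #18, #9 — 2 (for-cause on #7, #19 don't count).
Remaining: 2 − 2 = 0.

0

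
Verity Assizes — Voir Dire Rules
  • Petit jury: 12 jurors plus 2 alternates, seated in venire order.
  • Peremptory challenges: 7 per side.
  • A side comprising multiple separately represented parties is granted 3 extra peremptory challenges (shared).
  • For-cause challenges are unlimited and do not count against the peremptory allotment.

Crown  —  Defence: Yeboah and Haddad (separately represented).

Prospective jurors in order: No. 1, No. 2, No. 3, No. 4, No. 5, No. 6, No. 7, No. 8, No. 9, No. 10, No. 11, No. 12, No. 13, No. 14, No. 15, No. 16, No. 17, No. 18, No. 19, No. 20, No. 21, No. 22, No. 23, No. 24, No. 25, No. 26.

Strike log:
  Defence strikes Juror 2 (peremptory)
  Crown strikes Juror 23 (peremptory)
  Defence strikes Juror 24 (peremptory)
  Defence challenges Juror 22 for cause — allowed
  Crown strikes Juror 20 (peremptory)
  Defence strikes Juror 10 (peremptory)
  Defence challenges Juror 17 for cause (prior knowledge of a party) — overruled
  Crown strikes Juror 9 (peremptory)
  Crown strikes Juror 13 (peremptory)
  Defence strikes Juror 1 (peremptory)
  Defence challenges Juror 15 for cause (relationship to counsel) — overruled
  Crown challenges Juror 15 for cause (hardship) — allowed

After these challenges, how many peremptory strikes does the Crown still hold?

Crown allotment: 7.
Crown peremptories used: #23, #20, #9, #13 — 4 (the for-cause on #15 doesn't count).
Remaining: 7 − 4 = 3.

3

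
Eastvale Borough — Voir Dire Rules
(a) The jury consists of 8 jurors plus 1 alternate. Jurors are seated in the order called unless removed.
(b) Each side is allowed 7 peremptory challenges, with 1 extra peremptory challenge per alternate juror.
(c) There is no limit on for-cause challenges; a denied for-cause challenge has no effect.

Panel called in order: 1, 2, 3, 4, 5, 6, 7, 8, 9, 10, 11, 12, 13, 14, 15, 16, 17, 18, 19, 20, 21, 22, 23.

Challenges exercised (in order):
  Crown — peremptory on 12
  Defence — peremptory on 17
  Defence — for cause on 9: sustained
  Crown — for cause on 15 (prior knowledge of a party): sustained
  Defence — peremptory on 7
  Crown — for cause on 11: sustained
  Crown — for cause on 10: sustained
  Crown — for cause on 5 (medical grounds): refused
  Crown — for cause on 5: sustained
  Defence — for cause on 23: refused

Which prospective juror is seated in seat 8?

Removed: #5, #7, #9, #10, #11, #12, #15, #17. (#23 stays — for-cause denied.)
Seating in order: seats 1–8 → #1, #2, #3, #4, #6, #8, #13, #14; alternates → #16.
So seat 8 is #14.

14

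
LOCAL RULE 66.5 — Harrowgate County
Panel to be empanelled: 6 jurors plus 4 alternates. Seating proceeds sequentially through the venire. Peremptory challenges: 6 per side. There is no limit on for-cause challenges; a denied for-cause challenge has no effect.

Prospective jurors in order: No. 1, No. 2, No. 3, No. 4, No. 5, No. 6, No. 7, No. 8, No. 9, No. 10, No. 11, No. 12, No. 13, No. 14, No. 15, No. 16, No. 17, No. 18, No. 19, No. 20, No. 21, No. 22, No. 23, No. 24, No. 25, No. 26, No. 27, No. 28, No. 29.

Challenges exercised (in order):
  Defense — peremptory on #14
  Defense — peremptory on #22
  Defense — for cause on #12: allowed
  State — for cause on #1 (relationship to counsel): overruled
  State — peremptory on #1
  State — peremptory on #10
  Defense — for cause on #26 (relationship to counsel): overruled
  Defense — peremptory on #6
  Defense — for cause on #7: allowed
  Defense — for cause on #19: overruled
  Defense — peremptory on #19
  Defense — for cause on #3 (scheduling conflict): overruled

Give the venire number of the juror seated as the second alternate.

13

Removed: #1, #6, #7, #10, #12, #14, #19, #22. (#3, #26 stay — for-cause denied.)
Seating in order: seats 1–6 → #2, #3, #4, #5, #8, #9; alternates → #11, #13, #15, #16.
So alternate 2 is #13.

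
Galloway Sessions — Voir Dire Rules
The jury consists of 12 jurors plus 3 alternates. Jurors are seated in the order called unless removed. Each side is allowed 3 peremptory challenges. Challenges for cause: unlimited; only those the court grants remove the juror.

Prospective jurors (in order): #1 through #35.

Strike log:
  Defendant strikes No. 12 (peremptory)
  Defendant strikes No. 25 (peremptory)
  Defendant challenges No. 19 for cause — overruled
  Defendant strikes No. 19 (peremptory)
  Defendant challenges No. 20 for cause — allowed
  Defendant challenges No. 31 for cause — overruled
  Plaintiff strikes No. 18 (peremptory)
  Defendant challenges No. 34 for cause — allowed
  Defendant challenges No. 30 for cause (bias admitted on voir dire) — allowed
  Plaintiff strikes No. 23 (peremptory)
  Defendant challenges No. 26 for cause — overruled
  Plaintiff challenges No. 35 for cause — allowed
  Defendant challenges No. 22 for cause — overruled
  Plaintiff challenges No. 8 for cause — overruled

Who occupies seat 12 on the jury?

13

Removed: #12, #18, #19, #20, #23, #25, #30, #34, #35. (#8, #22, #26, #31 stay — for-cause denied.)
Seating in order: seats 1–12 → #1, #2, #3, #4, #5, #6, #7, #8, #9, #10, #11, #13; alternates → #14, #15, #16.
So seat 12 is #13.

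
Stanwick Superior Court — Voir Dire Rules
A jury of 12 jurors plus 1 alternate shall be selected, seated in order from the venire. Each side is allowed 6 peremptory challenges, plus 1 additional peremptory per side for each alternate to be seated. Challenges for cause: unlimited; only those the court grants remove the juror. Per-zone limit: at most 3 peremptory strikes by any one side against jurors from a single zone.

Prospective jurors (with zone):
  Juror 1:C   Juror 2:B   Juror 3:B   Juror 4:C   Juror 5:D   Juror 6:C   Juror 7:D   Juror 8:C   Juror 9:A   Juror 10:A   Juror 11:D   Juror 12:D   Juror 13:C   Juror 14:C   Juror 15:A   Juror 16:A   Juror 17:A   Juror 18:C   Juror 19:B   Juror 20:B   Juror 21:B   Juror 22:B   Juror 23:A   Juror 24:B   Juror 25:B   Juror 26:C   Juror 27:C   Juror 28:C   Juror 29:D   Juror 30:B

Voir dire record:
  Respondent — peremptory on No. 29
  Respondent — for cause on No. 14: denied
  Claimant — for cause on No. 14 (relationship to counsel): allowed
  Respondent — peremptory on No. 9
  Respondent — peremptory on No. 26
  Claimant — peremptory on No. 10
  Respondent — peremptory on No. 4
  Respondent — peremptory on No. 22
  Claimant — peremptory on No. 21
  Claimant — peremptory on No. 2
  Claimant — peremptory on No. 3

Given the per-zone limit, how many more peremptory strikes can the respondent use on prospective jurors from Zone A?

2

Respondent peremptories so far: #29, #9, #26, #4, #22 — 5 of 7 used, 2 left overall.
Against Zone A: #9 — 1 used; per-zone cap 3 leaves 2.
Binding limit: min(2, 2) = 2.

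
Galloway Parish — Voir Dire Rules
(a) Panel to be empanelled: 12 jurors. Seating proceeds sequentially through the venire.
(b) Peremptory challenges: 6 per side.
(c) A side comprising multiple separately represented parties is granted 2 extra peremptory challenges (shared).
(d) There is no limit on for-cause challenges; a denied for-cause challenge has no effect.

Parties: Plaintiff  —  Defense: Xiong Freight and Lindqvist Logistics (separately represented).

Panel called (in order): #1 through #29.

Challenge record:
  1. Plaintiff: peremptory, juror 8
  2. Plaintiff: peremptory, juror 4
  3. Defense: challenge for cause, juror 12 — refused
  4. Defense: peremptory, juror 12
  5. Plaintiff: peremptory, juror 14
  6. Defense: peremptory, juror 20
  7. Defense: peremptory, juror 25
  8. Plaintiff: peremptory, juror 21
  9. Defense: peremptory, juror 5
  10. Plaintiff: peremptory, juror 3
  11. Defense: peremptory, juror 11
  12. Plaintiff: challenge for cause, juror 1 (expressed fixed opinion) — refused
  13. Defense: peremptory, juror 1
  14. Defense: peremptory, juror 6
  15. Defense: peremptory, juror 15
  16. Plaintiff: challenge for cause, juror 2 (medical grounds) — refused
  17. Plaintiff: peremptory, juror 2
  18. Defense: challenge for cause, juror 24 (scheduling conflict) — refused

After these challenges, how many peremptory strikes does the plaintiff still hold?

Plaintiff allotment: 6.
Plaintiff peremptories used: #8, #4, #14, #21, #3, #2 — 6 (for-cause on #1, #2 don't count).
Remaining: 6 − 6 = 0.

0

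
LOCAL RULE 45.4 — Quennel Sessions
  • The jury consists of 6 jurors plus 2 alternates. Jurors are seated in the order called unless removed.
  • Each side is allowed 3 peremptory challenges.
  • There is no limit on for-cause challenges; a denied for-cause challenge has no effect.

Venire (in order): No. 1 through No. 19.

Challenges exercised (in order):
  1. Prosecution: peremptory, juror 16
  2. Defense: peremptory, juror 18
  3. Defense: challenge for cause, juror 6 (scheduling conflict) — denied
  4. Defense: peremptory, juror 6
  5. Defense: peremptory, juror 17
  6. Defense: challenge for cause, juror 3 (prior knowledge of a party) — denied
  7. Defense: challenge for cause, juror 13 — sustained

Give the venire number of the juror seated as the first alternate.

8

Removed: #6, #13, #16, #17, #18. (#3 stays — for-cause denied.)
Filling seats in venire order through position 7: #1, #2, #3, #4, #5, #7, #8.
So alternate 1 is #8.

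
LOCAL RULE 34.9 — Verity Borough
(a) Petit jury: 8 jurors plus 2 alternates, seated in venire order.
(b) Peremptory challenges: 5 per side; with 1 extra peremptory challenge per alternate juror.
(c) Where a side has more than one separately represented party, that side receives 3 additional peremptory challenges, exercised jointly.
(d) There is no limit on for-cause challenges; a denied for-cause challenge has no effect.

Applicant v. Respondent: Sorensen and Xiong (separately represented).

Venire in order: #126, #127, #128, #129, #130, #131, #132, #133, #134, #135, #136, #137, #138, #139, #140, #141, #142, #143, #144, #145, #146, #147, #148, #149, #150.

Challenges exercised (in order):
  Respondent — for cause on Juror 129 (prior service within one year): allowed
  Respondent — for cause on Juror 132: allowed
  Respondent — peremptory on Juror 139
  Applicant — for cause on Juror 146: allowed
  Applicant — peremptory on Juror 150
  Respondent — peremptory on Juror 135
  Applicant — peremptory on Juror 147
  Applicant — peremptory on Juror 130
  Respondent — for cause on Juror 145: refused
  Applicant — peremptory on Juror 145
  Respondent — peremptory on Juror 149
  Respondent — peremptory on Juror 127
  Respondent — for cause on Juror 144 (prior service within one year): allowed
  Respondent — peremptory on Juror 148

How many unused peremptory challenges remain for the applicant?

3

Applicant allotment: 5 base + 1 × 2 alternates = 7.
Applicant peremptories used: #150, #147, #130, #145 — 4 (the for-cause on #146 doesn't count).
Remaining: 7 − 4 = 3.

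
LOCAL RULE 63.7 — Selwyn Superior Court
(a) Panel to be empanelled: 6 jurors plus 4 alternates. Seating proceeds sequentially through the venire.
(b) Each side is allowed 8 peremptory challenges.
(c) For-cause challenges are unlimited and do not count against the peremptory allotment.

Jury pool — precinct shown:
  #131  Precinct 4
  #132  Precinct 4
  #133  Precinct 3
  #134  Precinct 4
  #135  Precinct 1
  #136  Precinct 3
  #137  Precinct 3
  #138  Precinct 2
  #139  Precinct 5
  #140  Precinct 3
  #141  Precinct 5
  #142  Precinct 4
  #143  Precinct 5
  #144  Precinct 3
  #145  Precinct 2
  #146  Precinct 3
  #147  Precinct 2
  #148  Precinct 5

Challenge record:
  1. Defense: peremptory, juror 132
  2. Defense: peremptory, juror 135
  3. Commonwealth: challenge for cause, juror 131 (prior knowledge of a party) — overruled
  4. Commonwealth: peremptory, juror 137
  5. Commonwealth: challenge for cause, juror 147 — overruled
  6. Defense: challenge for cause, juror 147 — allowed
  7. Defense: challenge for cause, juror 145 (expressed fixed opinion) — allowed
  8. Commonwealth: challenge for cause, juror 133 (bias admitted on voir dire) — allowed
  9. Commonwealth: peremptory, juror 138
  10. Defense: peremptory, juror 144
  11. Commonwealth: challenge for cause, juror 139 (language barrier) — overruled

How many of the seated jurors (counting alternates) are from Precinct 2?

Removed: #132, #133, #135, #137, #138, #144, #145, #147.
Seated (10 incl. alternates): #131, #134, #136, #139, #140, #141, #142, #143, #146, #148.
None of those are in Precinct 2 → 0.

0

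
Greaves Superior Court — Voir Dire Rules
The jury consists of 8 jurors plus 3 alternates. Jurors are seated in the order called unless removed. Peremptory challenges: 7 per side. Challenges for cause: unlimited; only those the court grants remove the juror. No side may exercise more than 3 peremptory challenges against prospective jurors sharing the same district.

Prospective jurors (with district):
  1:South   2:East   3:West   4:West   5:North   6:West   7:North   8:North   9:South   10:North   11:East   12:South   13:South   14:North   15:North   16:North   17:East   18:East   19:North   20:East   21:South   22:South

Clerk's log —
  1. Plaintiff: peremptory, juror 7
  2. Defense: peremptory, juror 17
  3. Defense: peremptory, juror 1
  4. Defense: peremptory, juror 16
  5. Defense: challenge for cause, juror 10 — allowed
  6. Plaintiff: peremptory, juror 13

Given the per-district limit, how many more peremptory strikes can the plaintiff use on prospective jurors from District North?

Plaintiff peremptories so far: #7, #13 — 2 of 7 used, 5 left overall.
Against District North: #7 — 1 used; per-district cap 3 leaves 2.
Binding limit: min(5, 2) = 2.

2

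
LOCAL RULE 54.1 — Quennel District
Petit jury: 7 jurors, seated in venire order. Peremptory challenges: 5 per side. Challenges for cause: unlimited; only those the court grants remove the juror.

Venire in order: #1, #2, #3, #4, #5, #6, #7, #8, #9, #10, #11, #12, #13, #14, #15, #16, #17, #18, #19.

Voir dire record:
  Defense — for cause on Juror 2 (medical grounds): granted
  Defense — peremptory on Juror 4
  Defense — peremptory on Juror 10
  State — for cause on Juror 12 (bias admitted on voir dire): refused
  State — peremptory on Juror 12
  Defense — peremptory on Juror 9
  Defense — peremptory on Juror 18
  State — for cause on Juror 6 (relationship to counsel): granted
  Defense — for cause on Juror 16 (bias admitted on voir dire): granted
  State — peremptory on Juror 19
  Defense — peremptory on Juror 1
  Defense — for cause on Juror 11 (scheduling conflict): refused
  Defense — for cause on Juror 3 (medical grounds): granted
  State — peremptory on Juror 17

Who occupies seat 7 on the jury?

Removed: #1, #2, #3, #4, #6, #9, #10, #12, #16, #17, #18, #19. (#11 stays — for-cause denied.)
Seating in order: seats 1–7 → #5, #7, #8, #11, #13, #14, #15.
So seat 7 is #15.

15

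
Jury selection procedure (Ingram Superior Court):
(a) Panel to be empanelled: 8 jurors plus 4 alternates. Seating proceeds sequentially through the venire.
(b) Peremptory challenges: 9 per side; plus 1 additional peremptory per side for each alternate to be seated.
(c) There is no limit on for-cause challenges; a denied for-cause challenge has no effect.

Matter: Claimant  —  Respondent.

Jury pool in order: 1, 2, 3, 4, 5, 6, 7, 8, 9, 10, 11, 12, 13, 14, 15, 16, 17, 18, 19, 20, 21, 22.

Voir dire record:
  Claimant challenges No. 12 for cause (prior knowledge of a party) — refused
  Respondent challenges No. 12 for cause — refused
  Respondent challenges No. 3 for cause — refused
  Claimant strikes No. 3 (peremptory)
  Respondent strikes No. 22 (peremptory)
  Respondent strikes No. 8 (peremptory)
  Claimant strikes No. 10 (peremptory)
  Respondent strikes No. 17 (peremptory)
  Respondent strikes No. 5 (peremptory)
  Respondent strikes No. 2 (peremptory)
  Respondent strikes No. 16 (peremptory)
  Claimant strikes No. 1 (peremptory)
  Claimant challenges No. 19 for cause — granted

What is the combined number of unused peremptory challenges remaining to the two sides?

Claimant allotment: 9 base + 1 × 4 alternates = 13. Respondent allotment: 9 base + 1 × 4 alternates = 13.
Claimant peremptories used: #3, #10, #1 — 3 (for-cause on #12, #19 don't count).
Respondent peremptories used: #22, #8, #17, #5, #2, #16 — 6 (for-cause on #12, #3 don't count).
Remaining: (13 − 3) + (13 − 6) = 17.

17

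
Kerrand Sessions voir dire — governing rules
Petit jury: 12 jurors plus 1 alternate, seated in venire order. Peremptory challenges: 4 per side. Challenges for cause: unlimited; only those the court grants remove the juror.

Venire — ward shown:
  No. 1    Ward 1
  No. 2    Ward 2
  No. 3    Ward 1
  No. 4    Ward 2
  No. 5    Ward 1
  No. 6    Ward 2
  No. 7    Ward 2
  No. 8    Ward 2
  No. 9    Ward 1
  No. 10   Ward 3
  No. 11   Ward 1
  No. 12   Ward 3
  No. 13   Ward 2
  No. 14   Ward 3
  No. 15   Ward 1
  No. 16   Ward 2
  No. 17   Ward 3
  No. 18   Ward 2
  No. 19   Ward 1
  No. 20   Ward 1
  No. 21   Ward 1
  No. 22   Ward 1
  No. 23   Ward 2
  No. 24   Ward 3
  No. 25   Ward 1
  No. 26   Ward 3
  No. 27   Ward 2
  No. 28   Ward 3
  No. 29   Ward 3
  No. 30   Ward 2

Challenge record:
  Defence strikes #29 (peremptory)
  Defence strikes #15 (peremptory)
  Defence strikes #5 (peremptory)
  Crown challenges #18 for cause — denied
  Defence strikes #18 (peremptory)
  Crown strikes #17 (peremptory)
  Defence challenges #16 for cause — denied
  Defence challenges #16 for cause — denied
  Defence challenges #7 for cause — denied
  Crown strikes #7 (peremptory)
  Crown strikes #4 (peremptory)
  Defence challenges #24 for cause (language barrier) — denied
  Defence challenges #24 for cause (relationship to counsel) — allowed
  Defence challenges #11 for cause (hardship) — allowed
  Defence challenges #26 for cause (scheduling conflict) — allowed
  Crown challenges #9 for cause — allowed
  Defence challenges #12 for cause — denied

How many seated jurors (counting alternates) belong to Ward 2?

Removed: #4, #5, #7, #9, #11, #15, #17, #18, #24, #26, #29.
Seated (13 incl. alternates): #1, #2, #3, #6, #8, #10, #12, #13, #14, #16, #19, #20, #21.
Of those, in Ward 2: #2, #6, #8, #13, #16 → 5.

5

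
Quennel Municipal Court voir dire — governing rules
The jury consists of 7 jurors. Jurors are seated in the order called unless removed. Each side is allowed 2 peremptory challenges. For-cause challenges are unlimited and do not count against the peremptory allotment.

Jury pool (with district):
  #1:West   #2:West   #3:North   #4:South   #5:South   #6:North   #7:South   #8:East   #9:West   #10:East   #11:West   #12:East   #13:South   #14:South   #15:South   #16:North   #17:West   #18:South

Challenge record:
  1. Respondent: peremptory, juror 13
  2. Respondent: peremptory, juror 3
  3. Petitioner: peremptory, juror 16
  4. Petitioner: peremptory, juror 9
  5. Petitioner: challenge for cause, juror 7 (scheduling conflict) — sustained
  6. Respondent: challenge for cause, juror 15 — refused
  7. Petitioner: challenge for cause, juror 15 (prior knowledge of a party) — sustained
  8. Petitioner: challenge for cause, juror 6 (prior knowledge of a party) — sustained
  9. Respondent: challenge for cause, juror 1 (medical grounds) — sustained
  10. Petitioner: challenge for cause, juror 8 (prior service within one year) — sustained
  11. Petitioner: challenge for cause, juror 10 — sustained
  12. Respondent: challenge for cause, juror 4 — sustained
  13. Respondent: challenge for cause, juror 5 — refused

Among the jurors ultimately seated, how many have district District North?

0

Removed: #1, #3, #4, #6, #7, #8, #9, #10, #13, #15, #16.
Seated jurors 1–7: #2, #5, #11, #12, #14, #17, #18.
None of those are in District North → 0.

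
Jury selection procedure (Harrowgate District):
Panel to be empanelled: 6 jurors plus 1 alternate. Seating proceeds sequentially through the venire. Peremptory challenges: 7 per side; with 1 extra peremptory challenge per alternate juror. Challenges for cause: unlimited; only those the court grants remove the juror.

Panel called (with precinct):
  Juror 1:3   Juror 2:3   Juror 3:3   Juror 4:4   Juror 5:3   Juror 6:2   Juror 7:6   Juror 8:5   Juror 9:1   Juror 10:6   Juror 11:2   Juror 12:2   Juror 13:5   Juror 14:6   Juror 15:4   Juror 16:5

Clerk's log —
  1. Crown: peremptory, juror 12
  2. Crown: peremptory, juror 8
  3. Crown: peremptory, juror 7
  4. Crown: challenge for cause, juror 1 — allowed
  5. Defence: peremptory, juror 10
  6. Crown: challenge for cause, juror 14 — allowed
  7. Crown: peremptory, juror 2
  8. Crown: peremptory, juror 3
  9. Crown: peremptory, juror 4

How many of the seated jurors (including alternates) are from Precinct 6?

0

Removed: #1, #2, #3, #4, #7, #8, #10, #12, #14.
Seated (7 incl. alternates): #5, #6, #9, #11, #13, #15, #16.
None of those are in Precinct 6 → 0.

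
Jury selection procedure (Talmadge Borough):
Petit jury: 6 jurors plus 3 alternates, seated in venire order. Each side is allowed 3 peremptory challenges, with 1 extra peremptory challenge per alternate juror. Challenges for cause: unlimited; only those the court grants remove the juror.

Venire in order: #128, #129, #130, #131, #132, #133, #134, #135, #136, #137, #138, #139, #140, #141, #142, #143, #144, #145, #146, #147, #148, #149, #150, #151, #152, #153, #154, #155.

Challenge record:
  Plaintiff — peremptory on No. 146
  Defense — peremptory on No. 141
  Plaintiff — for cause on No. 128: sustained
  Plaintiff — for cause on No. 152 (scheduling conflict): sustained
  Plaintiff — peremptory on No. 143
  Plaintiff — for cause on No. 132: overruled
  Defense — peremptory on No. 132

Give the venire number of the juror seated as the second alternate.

137

Removed: #128, #132, #141, #143, #146, #152.
Seating in order: seats 1–6 → #129, #130, #131, #133, #134, #135; alternates → #136, #137, #138.
So alternate 2 is #137.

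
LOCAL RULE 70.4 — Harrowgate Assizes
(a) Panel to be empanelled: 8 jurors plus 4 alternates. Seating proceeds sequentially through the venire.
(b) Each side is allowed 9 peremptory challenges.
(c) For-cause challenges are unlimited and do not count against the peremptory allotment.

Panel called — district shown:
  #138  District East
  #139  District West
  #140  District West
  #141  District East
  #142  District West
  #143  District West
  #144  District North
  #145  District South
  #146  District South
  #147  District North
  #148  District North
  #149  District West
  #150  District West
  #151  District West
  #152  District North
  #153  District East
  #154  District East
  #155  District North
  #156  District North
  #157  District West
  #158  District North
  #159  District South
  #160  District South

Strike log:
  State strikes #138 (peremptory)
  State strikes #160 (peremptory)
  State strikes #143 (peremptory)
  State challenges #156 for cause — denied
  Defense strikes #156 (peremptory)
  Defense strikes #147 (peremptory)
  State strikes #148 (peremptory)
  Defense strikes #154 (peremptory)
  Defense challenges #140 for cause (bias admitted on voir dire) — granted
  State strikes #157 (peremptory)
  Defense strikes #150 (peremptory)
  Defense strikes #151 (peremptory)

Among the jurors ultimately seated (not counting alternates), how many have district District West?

Removed: #138, #140, #143, #147, #148, #150, #151, #154, #156, #157, #160.
Seated jurors 1–8: #139, #141, #142, #144, #145, #146, #149, #152 (alternates #153, #155, #158, #159 not counted).
Of those, in District West: #139, #142, #149 → 3.

3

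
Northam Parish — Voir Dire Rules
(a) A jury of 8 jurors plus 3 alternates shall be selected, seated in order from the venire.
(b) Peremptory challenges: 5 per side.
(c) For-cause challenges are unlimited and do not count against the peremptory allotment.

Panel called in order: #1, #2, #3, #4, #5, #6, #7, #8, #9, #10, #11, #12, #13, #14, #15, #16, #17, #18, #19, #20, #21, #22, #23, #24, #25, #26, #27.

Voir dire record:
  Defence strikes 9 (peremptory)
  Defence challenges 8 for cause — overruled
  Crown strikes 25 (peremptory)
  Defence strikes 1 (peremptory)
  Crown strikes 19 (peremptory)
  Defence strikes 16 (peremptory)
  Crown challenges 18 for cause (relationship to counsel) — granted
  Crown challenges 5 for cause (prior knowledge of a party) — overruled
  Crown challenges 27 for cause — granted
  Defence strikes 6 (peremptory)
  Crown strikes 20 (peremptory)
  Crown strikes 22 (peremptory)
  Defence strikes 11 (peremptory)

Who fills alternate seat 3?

15

Removed: #1, #6, #9, #11, #16, #18, #19, #20, #22, #25, #27. (#5, #8 stay — for-cause denied.)
Seating in order: seats 1–8 → #2, #3, #4, #5, #7, #8, #10, #12; alternates → #13, #14, #15.
So alternate 3 is #15.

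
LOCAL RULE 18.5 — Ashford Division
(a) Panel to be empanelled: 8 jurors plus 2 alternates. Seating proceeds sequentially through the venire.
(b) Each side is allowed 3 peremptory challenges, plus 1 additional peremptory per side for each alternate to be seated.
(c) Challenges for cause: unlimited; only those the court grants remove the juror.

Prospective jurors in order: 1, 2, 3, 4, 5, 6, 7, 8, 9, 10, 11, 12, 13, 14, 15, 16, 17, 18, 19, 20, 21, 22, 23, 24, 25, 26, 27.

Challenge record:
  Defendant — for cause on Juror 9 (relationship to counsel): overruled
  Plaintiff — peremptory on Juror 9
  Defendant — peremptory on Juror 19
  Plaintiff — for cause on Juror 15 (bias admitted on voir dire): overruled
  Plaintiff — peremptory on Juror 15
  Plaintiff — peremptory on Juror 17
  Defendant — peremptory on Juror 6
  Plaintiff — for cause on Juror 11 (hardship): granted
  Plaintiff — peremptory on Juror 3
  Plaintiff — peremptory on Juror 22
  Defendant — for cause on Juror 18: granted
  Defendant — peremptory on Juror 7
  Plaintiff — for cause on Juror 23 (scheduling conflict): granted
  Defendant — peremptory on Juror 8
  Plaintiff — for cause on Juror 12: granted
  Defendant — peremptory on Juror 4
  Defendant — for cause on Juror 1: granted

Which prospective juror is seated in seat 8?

21

Removed: #1, #3, #4, #6, #7, #8, #9, #11, #12, #15, #17, #18, #19, #22, #23.
Seating in order: seats 1–8 → #2, #5, #10, #13, #14, #16, #20, #21; alternates → #24, #25.
So seat 8 is #21.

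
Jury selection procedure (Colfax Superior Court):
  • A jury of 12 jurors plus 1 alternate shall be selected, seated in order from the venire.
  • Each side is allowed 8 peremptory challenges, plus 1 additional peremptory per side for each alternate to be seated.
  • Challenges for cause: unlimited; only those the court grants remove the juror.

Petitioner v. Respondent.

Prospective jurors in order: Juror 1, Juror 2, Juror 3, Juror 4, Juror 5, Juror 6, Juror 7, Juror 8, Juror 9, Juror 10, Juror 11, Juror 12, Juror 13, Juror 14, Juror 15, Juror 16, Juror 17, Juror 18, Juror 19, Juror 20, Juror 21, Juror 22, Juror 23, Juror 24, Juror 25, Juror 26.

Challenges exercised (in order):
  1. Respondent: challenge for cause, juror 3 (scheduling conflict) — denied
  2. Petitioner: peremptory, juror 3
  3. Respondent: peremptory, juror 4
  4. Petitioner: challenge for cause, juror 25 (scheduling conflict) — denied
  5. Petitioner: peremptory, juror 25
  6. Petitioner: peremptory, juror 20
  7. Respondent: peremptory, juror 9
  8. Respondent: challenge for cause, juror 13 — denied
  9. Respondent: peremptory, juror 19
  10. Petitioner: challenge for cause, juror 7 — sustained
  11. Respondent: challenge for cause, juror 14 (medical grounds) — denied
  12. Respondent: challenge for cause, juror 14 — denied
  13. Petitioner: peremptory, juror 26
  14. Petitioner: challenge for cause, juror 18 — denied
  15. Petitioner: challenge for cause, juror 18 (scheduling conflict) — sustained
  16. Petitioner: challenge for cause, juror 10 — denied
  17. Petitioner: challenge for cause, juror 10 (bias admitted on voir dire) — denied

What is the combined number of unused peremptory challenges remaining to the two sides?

Petitioner allotment: 8 base + 1 × 1 alternate = 9. Respondent allotment: 8 base + 1 × 1 alternate = 9.
Petitioner peremptories used: #3, #25, #20, #26 — 4 (for-cause on #25, #7, #18, #18, #10, #10 don't count).
Respondent peremptories used: #4, #9, #19 — 3 (for-cause on #3, #13, #14, #14 don't count).
Remaining: (9 − 4) + (9 − 3) = 11.

11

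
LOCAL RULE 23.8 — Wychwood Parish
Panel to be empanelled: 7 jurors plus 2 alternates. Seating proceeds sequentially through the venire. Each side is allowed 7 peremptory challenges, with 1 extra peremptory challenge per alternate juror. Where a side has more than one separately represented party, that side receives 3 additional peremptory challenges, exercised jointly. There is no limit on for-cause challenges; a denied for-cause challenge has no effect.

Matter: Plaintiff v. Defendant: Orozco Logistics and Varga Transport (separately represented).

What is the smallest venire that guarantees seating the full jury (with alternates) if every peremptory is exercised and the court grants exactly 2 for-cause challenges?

Seats to fill: 7 + 2 alternates = 9.
Peremptories — Plaintiff: 7 + 1×2 = 9; Defendant: 7 + 1×2 + 3 = 12; total 21.
For-cause removals: 2.
Minimum venire: 9 + 21 + 2 = 32.

32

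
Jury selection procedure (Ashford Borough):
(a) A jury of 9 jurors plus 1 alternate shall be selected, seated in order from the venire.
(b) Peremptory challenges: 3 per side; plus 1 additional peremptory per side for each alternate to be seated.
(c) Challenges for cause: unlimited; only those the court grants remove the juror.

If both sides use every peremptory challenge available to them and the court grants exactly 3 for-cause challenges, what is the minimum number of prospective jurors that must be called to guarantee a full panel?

21

Seats to fill: 9 + 1 alternates = 10.
Peremptories: 3 + 1×1 = 4 per side × 2 sides = 8.
For-cause removals: 3.
Minimum venire: 10 + 8 + 3 = 21.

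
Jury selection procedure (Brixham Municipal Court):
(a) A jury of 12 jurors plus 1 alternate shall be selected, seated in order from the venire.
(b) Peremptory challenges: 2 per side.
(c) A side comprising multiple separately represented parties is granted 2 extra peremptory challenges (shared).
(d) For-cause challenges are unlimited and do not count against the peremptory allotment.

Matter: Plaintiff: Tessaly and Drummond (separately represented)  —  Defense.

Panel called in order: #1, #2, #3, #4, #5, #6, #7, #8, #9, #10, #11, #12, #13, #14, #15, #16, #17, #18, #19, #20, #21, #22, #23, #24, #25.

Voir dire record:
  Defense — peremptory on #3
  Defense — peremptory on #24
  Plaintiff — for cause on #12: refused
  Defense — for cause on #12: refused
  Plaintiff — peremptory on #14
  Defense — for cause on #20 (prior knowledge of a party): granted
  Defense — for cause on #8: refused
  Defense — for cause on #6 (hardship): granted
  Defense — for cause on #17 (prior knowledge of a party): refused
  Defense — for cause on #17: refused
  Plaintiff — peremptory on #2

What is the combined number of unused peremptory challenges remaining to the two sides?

2

Plaintiff allotment: 2 base + 2 multi-party = 4. Defense allotment: 2.
Plaintiff peremptories used: #14, #2 — 2 (the for-cause on #12 doesn't count).
Defense peremptories used: #3, #24 — 2 (for-cause on #12, #20, #8, #6, #17, #17 don't count).
Remaining: (4 − 2) + (2 − 2) = 2.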